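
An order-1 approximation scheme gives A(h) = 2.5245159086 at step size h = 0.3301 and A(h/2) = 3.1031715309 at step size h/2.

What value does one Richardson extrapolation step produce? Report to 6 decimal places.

3.681827

r = 1, so 2^r = 2.
Weighted: 6.2063430618 − 2.5245159086 = 3.6818271532
Denominator 2 − 1 = 1.
(2 × 3.1031715309 − 2.5245159086)/(2 − 1) = 3.6818271532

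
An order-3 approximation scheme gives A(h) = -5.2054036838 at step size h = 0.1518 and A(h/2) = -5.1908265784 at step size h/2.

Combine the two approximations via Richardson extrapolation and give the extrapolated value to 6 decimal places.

-5.188744

r = 3, so 2^r = 8.
Top: 8(-5.1908265784) − (-5.2054036838) = -36.3212089434
Extrapolated: (-36.3212089434) / 7 = -5.1887441348
Gap between inputs: 1.458e-02; correction applied: +0.0020824436.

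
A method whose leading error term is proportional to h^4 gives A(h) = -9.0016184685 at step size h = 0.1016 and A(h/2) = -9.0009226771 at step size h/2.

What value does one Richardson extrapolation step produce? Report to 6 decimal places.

-9.000876

With r = 4 the leading error scales as h^4, so the weight is 2^4 = 16.
Numerator 16×A(h/2) − A(h) = 16×(-9.0009226771) − (-9.0016184685) = -135.0131443651
Divide by 2^4 − 1 = 15.
Result: -9.0008762910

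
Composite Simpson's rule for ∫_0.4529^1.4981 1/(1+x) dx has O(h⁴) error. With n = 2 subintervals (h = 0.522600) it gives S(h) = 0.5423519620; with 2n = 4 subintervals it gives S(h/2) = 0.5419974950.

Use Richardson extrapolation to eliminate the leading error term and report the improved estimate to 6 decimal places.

0.541974

Error is O(h^4); halving h shrinks it by 2^4 = 16.
Top: 16(0.5419974950) − (0.5423519620) = 8.1296079580
Extrapolated: 8.1296079580 / 15 = 0.5419738639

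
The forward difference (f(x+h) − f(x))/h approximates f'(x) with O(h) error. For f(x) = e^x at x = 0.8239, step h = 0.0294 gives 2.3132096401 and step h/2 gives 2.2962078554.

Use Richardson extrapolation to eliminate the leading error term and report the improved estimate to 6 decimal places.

The method has order 1: 2^1 = 2.
2 × 2.2962078554 − 2.3132096401 = 2.2792060707
(2 × 2.2962078554 − 2.3132096401)/(2 − 1) = 2.2792060707

2.279206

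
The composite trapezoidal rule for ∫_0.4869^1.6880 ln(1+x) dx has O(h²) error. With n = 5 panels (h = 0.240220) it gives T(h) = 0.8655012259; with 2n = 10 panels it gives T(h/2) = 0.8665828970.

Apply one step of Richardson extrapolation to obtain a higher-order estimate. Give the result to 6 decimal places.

0.866943

r = 2: numerator weight 4, denominator 3.
Numerator 4·A(h/2) − A(h) = 4·0.8665828970 − 0.8655012259 = 2.6008303621
Denominator 4 − 1 = 3.
Result: 0.8669434540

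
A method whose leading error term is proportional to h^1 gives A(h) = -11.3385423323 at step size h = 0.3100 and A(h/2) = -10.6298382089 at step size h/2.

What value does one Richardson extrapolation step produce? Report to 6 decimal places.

-9.921134

Leading term ∝ h^1; use weight 2 = 2^1.
Difference of the inputs: -10.6298382089 − (-11.3385423323) = 0.7087041234
Correction (A(h/2) − A(h))/(2 − 1) = 0.7087041234/1 = 0.7087041234
R = A(h/2) + (A(h/2) − A(h))/1 = -10.6298382089 + 0.7087041234 = -9.9211340855
Gap between inputs: 7.087e-01; correction applied: +0.7087041234.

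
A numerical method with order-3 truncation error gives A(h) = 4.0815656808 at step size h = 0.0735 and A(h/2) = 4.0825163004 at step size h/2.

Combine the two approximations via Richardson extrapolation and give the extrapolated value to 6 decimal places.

With r = 3 the leading error scales as h^3, so the weight is 2^3 = 8.
8 × 4.0825163004 = 32.6601304032; subtract 4.0815656808 → 28.5785647224
Denominator 8 − 1 = 7.
R = 28.5785647224/7 = 4.0826521032

4.082652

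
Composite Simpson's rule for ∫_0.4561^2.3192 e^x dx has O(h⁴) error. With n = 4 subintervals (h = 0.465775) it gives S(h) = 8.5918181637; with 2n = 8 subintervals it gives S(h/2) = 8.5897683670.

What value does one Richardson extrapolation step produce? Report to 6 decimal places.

Error is O(h^4); halving h shrinks it by 2^4 = 16.
Numerator 16 × A(h/2) − A(h) = 16 × 8.5897683670 − 8.5918181637 = 128.8444757083
Denominator 16 − 1 = 15.
So the Richardson estimate is 8.5896317139.
Shift from A(h/2): −0.0001366531.

8.589632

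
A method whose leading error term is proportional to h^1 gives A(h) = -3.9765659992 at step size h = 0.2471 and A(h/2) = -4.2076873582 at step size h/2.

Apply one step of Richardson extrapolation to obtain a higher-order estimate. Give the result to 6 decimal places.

Error is O(h^1); halving h shrinks it by 2^1 = 2.
2^1×A(h/2) = -8.4153747164; minus A(h) gives -4.4388087172.
(-4.4388087172) ÷ 1 = -4.4388087172
Gap between inputs: 2.311e-01; correction applied: −0.2311213590.

-4.438809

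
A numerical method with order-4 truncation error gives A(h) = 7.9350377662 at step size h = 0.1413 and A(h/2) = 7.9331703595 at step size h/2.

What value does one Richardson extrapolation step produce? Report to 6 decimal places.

Error is O(h^4); halving h shrinks it by 2^4 = 16.
Top: 16(7.9331703595) − (7.9350377662) = 118.9956879858
Divide by 2^4 − 1 = 15.
R = 118.9956879858/15 = 7.9330458657

7.933046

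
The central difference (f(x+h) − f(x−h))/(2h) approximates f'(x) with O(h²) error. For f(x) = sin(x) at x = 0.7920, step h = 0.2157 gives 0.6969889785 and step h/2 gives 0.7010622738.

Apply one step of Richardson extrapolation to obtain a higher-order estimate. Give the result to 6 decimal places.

0.702420

Error is O(h^2); halving h shrinks it by 2^2 = 4.
Weighted: 2.8042490952 − 0.6969889785 = 2.1072601167
R = 2.1072601167/3 = 0.7024200389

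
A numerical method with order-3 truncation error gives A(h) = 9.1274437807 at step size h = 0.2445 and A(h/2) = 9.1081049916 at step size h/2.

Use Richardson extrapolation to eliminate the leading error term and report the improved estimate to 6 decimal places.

9.105342

Error is O(h^3); halving h shrinks it by 2^3 = 8.
Top: 8(9.1081049916) − (9.1274437807) = 63.7373961521
63.7373961521 ÷ 7 = 9.1053423074
Correction |R − A(h/2)| = 2.763e-03; gap |A(h/2) − A(h)| = 1.934e-02.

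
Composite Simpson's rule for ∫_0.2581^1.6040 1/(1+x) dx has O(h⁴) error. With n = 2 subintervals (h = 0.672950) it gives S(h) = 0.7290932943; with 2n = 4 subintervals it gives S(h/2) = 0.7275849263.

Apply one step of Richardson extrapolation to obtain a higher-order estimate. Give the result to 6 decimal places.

0.727484

Error is O(h^4); halving h shrinks it by 2^4 = 16.
Numerator 16×A(h/2) − A(h) = 16×0.7275849263 − 0.7290932943 = 10.9122655265
Denominator 16 − 1 = 15.
Result: 0.7274843684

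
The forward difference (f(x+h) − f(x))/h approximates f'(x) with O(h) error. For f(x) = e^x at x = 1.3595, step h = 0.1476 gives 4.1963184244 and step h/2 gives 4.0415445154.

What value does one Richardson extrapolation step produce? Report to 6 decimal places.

3.886771

Error is O(h^1); halving h shrinks it by 2^1 = 2.
2^1 × A(h/2) = 8.0830890308; minus A(h) gives 3.8867706064.
3.8867706064 ÷ 1 = 3.8867706064
Correction |R − A(h/2)| = 1.548e-01; gap |A(h/2) − A(h)| = 1.548e-01.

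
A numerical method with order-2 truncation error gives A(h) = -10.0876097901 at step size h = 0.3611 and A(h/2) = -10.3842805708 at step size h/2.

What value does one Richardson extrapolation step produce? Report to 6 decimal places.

The method has order 2: 2^2 = 4.
Numerator 4 × A(h/2) − A(h) = 4 × (-10.3842805708) − (-10.0876097901) = -31.4495124931
Divide by 2^2 − 1 = 3.
Result: -10.4831708310
Gap between inputs: 2.967e-01; correction applied: −0.0988902602.

-10.483171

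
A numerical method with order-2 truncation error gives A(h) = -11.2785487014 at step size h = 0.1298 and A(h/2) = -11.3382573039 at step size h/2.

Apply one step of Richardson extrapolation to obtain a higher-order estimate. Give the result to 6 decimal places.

-11.358160

The method has order 2: 2^2 = 4.
Numerator 4*A(h/2) − A(h) = 4*(-11.3382573039) − (-11.2785487014) = -34.0744805142
Extrapolated: (-34.0744805142) / 3 = -11.3581601714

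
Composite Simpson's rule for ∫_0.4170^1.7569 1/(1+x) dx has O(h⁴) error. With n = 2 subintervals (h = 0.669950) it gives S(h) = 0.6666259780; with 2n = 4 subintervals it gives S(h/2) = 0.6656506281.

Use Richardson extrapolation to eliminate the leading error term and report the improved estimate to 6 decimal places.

Method order is 4; weight 2^4 = 16.
Numerator 16 × A(h/2) − A(h) = 16 × 0.6656506281 − 0.6666259780 = 9.9837840716
Denominator 16 − 1 = 15.
So the Richardson estimate is 0.6655856048.

0.665586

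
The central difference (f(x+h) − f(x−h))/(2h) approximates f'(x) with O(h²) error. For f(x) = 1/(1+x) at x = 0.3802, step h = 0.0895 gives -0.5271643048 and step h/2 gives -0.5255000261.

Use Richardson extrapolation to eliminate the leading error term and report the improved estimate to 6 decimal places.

-0.524945

The method has order 2: 2^2 = 4.
4×(-0.5255000261) − (-0.5271643048) = -1.5748357996
(-1.5748357996) ÷ 3 = -0.5249452665
Gap between inputs: 1.664e-03; correction applied: +0.0005547596.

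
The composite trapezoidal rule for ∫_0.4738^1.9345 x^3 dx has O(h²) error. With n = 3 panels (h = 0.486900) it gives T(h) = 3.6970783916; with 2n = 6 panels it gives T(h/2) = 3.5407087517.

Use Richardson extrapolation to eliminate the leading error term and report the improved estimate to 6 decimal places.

Leading term ∝ h^2; use weight 4 = 2^2.
4×3.5407087517 − 3.6970783916 = 10.4657566152
(4×3.5407087517 − 3.6970783916)/(4 − 1) = 3.4885855384

3.488586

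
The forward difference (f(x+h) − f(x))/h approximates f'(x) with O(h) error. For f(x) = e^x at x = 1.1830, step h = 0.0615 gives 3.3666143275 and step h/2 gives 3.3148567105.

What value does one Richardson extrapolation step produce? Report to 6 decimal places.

3.263099

Leading term ∝ h^1; use weight 2 = 2^1.
2 × 3.3148567105 = 6.6297134210; subtract 3.3666143275 → 3.2630990935
Divide by 2^1 − 1 = 1.
(2 × 3.3148567105 − 3.3666143275)/(2 − 1) = 3.2630990935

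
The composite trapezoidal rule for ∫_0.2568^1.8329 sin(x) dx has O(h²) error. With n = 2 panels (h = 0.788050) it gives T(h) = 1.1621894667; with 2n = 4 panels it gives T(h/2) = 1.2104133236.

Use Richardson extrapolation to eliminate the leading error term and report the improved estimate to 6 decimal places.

Order 2 gives 2^r = 4 and 2^r − 1 = 3.
2^2·A(h/2) = 4.8416532944; minus A(h) gives 3.6794638277.
Extrapolated: 3.6794638277 / 3 = 1.2264879426
Correction |R − A(h/2)| = 1.607e-02; gap |A(h/2) − A(h)| = 4.822e-02.

1.226488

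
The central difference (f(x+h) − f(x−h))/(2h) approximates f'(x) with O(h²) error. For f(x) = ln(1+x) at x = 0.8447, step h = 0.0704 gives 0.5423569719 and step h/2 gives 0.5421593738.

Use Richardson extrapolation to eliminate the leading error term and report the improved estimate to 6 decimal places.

With r = 2 the leading error scales as h^2, so the weight is 2^2 = 4.
Top: 4(0.5421593738) − (0.5423569719) = 1.6262805233
Denominator 4 − 1 = 3.
Extrapolated: 1.6262805233 / 3 = 0.5420935078

0.542094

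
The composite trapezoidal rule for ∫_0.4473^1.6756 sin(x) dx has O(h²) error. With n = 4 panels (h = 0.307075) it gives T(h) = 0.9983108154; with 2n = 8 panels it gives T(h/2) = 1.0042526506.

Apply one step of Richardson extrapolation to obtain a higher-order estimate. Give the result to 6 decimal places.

1.006233

r = 2: numerator weight 4, denominator 3.
A(h/2) − A(h) = 1.0042526506 − 0.9983108154 = 0.0059418352
Divide by 2^2 − 1 = 3: 0.0059418352/3 = 0.0019806117
R = A(h/2) + (A(h/2) − A(h))/3 = 1.0042526506 + 0.0019806117 = 1.0062332623
Gap between inputs: 5.942e-03; correction applied: +0.0019806117.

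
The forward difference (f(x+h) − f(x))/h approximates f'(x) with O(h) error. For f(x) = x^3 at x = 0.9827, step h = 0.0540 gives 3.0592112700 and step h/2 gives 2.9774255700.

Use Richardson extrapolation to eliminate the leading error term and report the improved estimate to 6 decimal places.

2.895640

The method has order 1: 2^1 = 2.
2·2.9774255700 = 5.9548511400; 5.9548511400 − 3.0592112700 = 2.8956398700
R = 2.8956398700/1 = 2.8956398700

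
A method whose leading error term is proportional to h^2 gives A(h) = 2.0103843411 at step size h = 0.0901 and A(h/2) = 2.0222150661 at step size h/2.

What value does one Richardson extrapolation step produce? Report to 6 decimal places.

2.026159

Leading term ∝ h^2; use weight 4 = 2^2.
Numerator 4*A(h/2) − A(h) = 4*2.0222150661 − 2.0103843411 = 6.0784759233
(4*2.0222150661 − 2.0103843411)/(4 − 1) = 2.0261586411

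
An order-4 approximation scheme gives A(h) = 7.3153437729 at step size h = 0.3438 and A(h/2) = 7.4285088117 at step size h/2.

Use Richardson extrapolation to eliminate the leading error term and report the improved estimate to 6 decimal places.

With r = 4 the leading error scales as h^4, so the weight is 2^4 = 16.
16 × 7.4285088117 − 7.3153437729 = 111.5407972143
Extrapolated: 111.5407972143 / 15 = 7.4360531476
Shift from A(h/2): +0.0075443359.

7.436053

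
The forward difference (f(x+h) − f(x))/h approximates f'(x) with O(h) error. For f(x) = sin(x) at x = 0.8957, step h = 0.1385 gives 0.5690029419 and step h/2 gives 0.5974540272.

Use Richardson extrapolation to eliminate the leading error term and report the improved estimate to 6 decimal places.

Method order is 1; weight 2^1 = 2.
2*0.5974540272 − 0.5690029419 = 0.6259051125
(2*0.5974540272 − 0.5690029419)/(2 − 1) = 0.6259051125

0.625905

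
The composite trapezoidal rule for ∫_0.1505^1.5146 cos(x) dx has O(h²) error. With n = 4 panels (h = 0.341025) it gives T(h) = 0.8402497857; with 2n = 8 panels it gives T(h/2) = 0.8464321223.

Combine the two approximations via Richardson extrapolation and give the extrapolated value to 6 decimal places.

With r = 2 the leading error scales as h^2, so the weight is 2^2 = 4.
Top: 4(0.8464321223) − (0.8402497857) = 2.5454787035
Divide by 2^2 − 1 = 3.
Extrapolated: 2.5454787035 / 3 = 0.8484929012
Gap between inputs: 6.182e-03; correction applied: +0.0020607789.

0.848493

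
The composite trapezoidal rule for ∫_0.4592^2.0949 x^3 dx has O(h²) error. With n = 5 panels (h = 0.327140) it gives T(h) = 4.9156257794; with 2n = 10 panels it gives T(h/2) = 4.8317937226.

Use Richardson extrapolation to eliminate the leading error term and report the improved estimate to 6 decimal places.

4.803850

The method has order 2: 2^2 = 4.
4×4.8317937226 − 4.9156257794 = 14.4115491110
14.4115491110 ÷ 3 = 4.8038497037
Gap between inputs: 8.383e-02; correction applied: −0.0279440189.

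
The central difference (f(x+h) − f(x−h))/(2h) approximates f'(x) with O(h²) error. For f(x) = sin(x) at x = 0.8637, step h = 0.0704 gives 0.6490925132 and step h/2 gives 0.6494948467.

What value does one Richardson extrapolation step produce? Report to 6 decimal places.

The method has order 2: 2^2 = 4.
Numerator 4·A(h/2) − A(h) = 4·0.6494948467 − 0.6490925132 = 1.9488868736
R = 1.9488868736/3 = 0.6496289579

0.649629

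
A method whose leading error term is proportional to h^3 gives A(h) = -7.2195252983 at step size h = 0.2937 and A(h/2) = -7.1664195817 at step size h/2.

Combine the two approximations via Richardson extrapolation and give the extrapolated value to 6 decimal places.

r = 3, so 2^r = 8.
Numerator 8×A(h/2) − A(h) = 8×(-7.1664195817) − (-7.2195252983) = -50.1118313553
Divide by 2^3 − 1 = 7.
R = (-50.1118313553)/7 = -7.1588330508
Correction |R − A(h/2)| = 7.587e-03; gap |A(h/2) − A(h)| = 5.311e-02.

-7.158833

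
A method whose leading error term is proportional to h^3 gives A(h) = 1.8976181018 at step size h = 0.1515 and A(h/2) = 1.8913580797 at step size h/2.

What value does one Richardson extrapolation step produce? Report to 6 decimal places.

r = 3: numerator weight 8, denominator 7.
8·1.8913580797 = 15.1308646376; subtract 1.8976181018 → 13.2332465358
R = 13.2332465358/7 = 1.8904637908

1.890464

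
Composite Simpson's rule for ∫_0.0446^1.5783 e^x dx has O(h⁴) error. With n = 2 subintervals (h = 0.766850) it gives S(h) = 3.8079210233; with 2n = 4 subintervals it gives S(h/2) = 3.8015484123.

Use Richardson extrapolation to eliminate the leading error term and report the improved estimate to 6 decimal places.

3.801124

Leading term ∝ h^4; use weight 16 = 2^4.
2^4*A(h/2) = 60.8247745968; minus A(h) gives 57.0168535735.
Extrapolated: 57.0168535735 / 15 = 3.8011235716
Gap between inputs: 6.373e-03; correction applied: −0.0004248407.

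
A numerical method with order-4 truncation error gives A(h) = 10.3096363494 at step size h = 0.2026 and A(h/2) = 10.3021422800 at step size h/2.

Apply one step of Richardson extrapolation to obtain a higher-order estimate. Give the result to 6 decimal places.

10.301643

Leading term ∝ h^4; use weight 16 = 2^4.
Top: 16(10.3021422800) − (10.3096363494) = 154.5246401306
Denominator 16 − 1 = 15.
So the Richardson estimate is 10.3016426754.
Gap between inputs: 7.494e-03; correction applied: −0.0004996046.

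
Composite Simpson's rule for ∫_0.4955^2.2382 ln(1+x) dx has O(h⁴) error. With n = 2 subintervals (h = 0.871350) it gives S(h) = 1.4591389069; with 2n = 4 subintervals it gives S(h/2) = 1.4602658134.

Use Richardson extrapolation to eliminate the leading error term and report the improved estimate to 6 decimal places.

1.460341

With r = 4 the leading error scales as h^4, so the weight is 2^4 = 16.
Top: 16(1.4602658134) − (1.4591389069) = 21.9051141075
Denominator 16 − 1 = 15.
Result: 1.4603409405
Gap between inputs: 1.127e-03; correction applied: +0.0000751271.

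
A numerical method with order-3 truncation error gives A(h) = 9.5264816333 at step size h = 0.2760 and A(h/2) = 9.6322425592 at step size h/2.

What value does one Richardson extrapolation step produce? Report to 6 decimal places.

9.647351

Method order is 3; weight 2^3 = 8.
Weighted: 77.0579404736 − 9.5264816333 = 67.5314588403
Denominator 8 − 1 = 7.
R = 67.5314588403/7 = 9.6473512629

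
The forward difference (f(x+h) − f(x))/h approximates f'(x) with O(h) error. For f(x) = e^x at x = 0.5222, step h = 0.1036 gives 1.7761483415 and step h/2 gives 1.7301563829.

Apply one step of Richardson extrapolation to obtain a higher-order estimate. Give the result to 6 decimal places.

1.684164

With r = 1 the leading error scales as h^1, so the weight is 2^1 = 2.
2*1.7301563829 = 3.4603127658; 3.4603127658 − 1.7761483415 = 1.6841644243
1.6841644243 ÷ 1 = 1.6841644243
Gap between inputs: 4.599e-02; correction applied: −0.0459919586.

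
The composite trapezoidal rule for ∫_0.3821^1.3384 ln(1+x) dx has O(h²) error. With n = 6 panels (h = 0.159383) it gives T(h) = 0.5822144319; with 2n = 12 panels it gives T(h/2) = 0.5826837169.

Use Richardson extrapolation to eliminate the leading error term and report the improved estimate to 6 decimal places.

0.582840

Error is O(h^2); halving h shrinks it by 2^2 = 4.
Numerator 4 × A(h/2) − A(h) = 4 × 0.5826837169 − 0.5822144319 = 1.7485204357
Divide by 2^2 − 1 = 3.
Result: 0.5828401452
Shift from A(h/2): +0.0001564283.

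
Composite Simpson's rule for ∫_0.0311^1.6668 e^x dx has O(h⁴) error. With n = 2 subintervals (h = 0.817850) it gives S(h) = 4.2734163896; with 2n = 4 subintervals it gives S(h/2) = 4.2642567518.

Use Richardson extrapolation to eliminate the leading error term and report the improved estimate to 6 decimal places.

With r = 4 the leading error scales as h^4, so the weight is 2^4 = 16.
Numerator 16 × A(h/2) − A(h) = 16 × 4.2642567518 − 4.2734163896 = 63.9546916392
Divide by 2^4 − 1 = 15.
(16 × 4.2642567518 − 4.2734163896)/(16 − 1) = 4.2636461093

4.263646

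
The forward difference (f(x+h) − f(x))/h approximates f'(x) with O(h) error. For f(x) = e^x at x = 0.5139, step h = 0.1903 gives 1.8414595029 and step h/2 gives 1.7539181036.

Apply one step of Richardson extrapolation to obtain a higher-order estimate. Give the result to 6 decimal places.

1.666377

Order 1 gives 2^r = 2 and 2^r − 1 = 1.
2*1.7539181036 − 1.8414595029 = 1.6663767043
Denominator 2 − 1 = 1.
Extrapolated: 1.6663767043 / 1 = 1.6663767043
Correction |R − A(h/2)| = 8.754e-02; gap |A(h/2) − A(h)| = 8.754e-02.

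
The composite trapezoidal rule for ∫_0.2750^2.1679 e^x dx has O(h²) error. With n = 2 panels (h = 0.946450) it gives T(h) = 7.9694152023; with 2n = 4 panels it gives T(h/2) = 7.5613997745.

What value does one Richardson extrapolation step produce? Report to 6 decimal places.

7.425395

r = 2, so 2^r = 4.
Top: 4(7.5613997745) − (7.9694152023) = 22.2761838957
22.2761838957 ÷ 3 = 7.4253946319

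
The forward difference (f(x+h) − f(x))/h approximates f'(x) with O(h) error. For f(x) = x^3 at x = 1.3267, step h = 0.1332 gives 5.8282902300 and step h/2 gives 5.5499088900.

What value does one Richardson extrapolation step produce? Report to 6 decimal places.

5.271528

The method has order 1: 2^1 = 2.
Weighted: 11.0998177800 − 5.8282902300 = 5.2715275500
Denominator 2 − 1 = 1.
So the Richardson estimate is 5.2715275500.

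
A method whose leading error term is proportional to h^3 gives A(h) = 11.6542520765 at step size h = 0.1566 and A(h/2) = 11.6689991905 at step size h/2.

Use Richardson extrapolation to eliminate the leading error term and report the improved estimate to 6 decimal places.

Order 3 gives 2^r = 8 and 2^r − 1 = 7.
8*11.6689991905 = 93.3519935240; 93.3519935240 − 11.6542520765 = 81.6977414475
Extrapolated: 81.6977414475 / 7 = 11.6711059211

11.671106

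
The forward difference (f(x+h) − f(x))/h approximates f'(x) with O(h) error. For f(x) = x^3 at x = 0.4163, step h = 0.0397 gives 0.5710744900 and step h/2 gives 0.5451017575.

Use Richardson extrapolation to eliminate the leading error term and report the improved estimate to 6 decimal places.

The method has order 1: 2^1 = 2.
2 × 0.5451017575 − 0.5710744900 = 0.5191290250
0.5191290250 ÷ 1 = 0.5191290250

0.519129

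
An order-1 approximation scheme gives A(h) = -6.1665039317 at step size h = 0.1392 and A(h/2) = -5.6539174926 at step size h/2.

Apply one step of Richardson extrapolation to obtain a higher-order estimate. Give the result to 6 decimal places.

-5.141331

The method has order 1: 2^1 = 2.
Top: 2(-5.6539174926) − (-6.1665039317) = -5.1413310535
Denominator 2 − 1 = 1.
Result: -5.1413310535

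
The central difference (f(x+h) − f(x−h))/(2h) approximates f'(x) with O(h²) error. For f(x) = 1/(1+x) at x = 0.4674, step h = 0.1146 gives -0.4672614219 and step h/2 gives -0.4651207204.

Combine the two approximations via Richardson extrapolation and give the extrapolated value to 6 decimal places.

r = 2, so 2^r = 4.
Difference of the inputs: -0.4651207204 − (-0.4672614219) = 0.0021407015
Divide by 2^2 − 1 = 3: 0.0021407015/3 = 0.0007135672
R = A(h/2) + (A(h/2) − A(h))/3 = -0.4651207204 + 0.0007135672 = -0.4644071532

-0.464407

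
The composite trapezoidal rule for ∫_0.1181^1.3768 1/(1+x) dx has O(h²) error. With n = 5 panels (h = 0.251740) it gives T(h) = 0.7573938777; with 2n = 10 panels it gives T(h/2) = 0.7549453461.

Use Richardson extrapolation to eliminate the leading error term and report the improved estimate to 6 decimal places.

0.754129

Error is O(h^2); halving h shrinks it by 2^2 = 4.
Top: 4(0.7549453461) − (0.7573938777) = 2.2623875067
2.2623875067 ÷ 3 = 0.7541291689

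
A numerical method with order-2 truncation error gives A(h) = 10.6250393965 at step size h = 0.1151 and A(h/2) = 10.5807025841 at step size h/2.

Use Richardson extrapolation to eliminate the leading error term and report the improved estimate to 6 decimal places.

10.565924

The method has order 2: 2^2 = 4.
A(h/2) − A(h) = 10.5807025841 − 10.6250393965 = -0.0443368124
Correction (A(h/2) − A(h))/(4 − 1) = (-0.0443368124)/3 = -0.0147789375
R = A(h/2) + (A(h/2) − A(h))/3 = 10.5807025841 − 0.0147789375 = 10.5659236466
Gap between inputs: 4.434e-02; correction applied: −0.0147789375.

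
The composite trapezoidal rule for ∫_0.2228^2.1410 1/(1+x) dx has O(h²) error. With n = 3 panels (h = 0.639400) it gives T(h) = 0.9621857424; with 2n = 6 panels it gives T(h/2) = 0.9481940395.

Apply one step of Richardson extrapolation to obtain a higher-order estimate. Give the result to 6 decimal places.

0.943530

Leading term ∝ h^2; use weight 4 = 2^2.
4·0.9481940395 = 3.7927761580; subtract 0.9621857424 → 2.8305904156
Divide by 2^2 − 1 = 3.
Result: 0.9435301385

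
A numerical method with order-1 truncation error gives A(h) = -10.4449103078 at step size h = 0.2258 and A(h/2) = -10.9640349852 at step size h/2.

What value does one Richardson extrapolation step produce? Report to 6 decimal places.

The method has order 1: 2^1 = 2.
2^1×A(h/2) = -21.9280699704; minus A(h) gives -11.4831596626.
Denominator 2 − 1 = 1.
(-11.4831596626) ÷ 1 = -11.4831596626

-11.483160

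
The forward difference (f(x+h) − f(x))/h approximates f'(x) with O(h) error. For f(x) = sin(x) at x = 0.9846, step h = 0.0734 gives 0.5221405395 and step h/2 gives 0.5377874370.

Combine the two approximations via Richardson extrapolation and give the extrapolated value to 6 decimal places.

0.553434

Order 1 gives 2^r = 2 and 2^r − 1 = 1.
2^1*A(h/2) = 1.0755748740; minus A(h) gives 0.5534343345.
R = 0.5534343345/1 = 0.5534343345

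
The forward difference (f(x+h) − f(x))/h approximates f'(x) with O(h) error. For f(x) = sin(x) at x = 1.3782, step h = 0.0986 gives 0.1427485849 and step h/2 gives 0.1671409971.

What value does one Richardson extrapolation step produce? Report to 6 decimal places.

0.191533

r = 1: numerator weight 2, denominator 1.
2*0.1671409971 = 0.3342819942; subtract 0.1427485849 → 0.1915334093
R = 0.1915334093/1 = 0.1915334093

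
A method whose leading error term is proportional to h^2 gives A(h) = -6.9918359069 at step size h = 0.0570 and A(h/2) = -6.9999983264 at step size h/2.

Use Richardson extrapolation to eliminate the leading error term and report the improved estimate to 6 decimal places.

-7.002719

Error is O(h^2); halving h shrinks it by 2^2 = 4.
A(h/2) − A(h) = -6.9999983264 − (-6.9918359069) = -0.0081624195
Divide by 2^2 − 1 = 3: (-0.0081624195)/3 = -0.0027208065
R = -6.9999983264 − 0.0027208065 = -7.0027191329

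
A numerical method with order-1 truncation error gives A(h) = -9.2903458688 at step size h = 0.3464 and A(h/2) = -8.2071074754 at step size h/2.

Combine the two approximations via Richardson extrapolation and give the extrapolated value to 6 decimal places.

-7.123869

Method order is 1; weight 2^1 = 2.
2 × (-8.2071074754) − (-9.2903458688) = -7.1238690820
Denominator 2 − 1 = 1.
(-7.1238690820) ÷ 1 = -7.1238690820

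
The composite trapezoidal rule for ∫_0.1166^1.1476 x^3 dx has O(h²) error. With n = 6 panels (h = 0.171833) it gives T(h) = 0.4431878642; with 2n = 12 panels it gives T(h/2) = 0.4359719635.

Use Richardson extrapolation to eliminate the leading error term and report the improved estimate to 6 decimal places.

0.433567

The method has order 2: 2^2 = 4.
Top: 4(0.4359719635) − (0.4431878642) = 1.3006999898
R = 1.3006999898/3 = 0.4335666633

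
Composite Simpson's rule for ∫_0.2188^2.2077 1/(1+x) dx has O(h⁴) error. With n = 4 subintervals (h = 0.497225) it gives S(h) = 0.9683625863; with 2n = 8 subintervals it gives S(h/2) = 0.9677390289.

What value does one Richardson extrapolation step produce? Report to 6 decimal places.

Leading term ∝ h^4; use weight 16 = 2^4.
Weighted: 15.4838244624 − 0.9683625863 = 14.5154618761
Denominator 16 − 1 = 15.
R = 14.5154618761/15 = 0.9676974584

0.967697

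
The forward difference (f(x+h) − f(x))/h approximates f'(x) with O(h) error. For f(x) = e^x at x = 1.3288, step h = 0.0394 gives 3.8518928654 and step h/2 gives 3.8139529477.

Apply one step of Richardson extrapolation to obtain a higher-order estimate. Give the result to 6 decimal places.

3.776013

r = 1: numerator weight 2, denominator 1.
A(h/2) − A(h) = 3.8139529477 − 3.8518928654 = -0.0379399177
Divide by 2^1 − 1 = 1: (-0.0379399177)/1 = -0.0379399177
R = 3.8139529477 − 0.0379399177 = 3.7760130300
Gap between inputs: 3.794e-02; correction applied: −0.0379399177.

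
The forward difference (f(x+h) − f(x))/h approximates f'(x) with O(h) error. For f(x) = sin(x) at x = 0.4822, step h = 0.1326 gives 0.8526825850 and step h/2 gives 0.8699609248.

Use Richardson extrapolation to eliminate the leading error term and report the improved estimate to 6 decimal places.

0.887239

Leading term ∝ h^1; use weight 2 = 2^1.
2 × 0.8699609248 − 0.8526825850 = 0.8872392646
Divide by 2^1 − 1 = 1.
0.8872392646 ÷ 1 = 0.8872392646
Correction |R − A(h/2)| = 1.728e-02; gap |A(h/2) − A(h)| = 1.728e-02.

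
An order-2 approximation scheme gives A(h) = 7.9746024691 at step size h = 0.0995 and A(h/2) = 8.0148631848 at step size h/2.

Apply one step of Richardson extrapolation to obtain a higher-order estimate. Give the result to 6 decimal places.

r = 2, so 2^r = 4.
4*8.0148631848 = 32.0594527392; subtract 7.9746024691 → 24.0848502701
(4*8.0148631848 − 7.9746024691)/(4 − 1) = 8.0282834234

8.028283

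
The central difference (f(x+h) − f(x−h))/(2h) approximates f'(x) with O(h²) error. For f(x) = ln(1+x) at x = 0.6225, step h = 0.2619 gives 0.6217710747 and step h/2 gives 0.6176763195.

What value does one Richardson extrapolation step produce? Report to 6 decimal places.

Method order is 2; weight 2^2 = 4.
2^2 × A(h/2) = 2.4707052780; minus A(h) gives 1.8489342033.
R = 1.8489342033/3 = 0.6163114011

0.616311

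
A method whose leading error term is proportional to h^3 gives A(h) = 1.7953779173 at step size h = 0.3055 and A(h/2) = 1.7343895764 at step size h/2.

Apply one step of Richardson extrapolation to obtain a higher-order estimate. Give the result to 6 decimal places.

Error is O(h^3); halving h shrinks it by 2^3 = 8.
8 × 1.7343895764 = 13.8751166112; subtract 1.7953779173 → 12.0797386939
(8 × 1.7343895764 − 1.7953779173)/(8 − 1) = 1.7256769563

1.725677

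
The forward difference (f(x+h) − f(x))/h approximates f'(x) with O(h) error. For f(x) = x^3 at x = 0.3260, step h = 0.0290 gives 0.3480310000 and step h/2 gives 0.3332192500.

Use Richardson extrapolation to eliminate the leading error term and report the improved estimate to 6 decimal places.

Order 1 gives 2^r = 2 and 2^r − 1 = 1.
Top: 2(0.3332192500) − (0.3480310000) = 0.3184075000
Extrapolated: 0.3184075000 / 1 = 0.3184075000

0.318408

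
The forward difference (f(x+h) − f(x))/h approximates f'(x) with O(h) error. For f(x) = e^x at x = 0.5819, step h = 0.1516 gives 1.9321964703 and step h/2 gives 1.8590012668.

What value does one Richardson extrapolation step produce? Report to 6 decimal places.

1.785806

With r = 1 the leading error scales as h^1, so the weight is 2^1 = 2.
2 × 1.8590012668 = 3.7180025336; 3.7180025336 − 1.9321964703 = 1.7858060633
Denominator 2 − 1 = 1.
Extrapolated: 1.7858060633 / 1 = 1.7858060633
Shift from A(h/2): −0.0731952035.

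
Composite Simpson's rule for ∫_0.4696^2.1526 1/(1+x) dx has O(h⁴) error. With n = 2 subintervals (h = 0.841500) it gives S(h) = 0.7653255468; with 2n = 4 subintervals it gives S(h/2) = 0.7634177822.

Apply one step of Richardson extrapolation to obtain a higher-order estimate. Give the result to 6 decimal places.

The method has order 4: 2^4 = 16.
16*0.7634177822 = 12.2146845152; subtract 0.7653255468 → 11.4493589684
Divide by 2^4 − 1 = 15.
R = 11.4493589684/15 = 0.7632905979
Gap between inputs: 1.908e-03; correction applied: −0.0001271843.

0.763291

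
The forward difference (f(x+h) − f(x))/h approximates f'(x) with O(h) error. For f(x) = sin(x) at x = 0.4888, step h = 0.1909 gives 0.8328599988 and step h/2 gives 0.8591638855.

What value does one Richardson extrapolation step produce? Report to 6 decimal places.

The method has order 1: 2^1 = 2.
Numerator 2×A(h/2) − A(h) = 2×0.8591638855 − 0.8328599988 = 0.8854677722
0.8854677722 ÷ 1 = 0.8854677722
Gap between inputs: 2.630e-02; correction applied: +0.0263038867.

0.885468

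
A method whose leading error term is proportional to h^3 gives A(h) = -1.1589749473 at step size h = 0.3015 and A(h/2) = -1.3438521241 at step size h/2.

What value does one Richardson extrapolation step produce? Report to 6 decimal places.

-1.370263

r = 3: numerator weight 8, denominator 7.
8×(-1.3438521241) = -10.7508169928; (-10.7508169928) − (-1.1589749473) = -9.5918420455
(8×(-1.3438521241) − (-1.1589749473))/(8 − 1) = -1.3702631494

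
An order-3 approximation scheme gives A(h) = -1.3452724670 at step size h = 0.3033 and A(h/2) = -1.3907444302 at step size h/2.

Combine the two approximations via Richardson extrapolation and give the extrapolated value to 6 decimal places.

-1.397240

With r = 3 the leading error scales as h^3, so the weight is 2^3 = 8.
8*(-1.3907444302) − (-1.3452724670) = -9.7806829746
(-9.7806829746) ÷ 7 = -1.3972404249
Gap between inputs: 4.547e-02; correction applied: −0.0064959947.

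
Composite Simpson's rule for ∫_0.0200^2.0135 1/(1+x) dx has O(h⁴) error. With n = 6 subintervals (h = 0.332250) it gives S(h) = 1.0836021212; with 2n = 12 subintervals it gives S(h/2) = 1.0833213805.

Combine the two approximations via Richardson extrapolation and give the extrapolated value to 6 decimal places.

With r = 4 the leading error scales as h^4, so the weight is 2^4 = 16.
Difference of the inputs: 1.0833213805 − 1.0836021212 = -0.0002807407
Divide by 2^4 − 1 = 15: (-0.0002807407)/15 = -0.0000187160
R = 1.0833213805 − 0.0000187160 = 1.0833026645

1.083303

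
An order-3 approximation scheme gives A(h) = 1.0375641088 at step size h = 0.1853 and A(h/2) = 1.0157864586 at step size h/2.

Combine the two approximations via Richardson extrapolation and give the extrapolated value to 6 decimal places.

r = 3: numerator weight 8, denominator 7.
A(h/2) − A(h) = 1.0157864586 − 1.0375641088 = -0.0217776502
Divide by 2^3 − 1 = 7: (-0.0217776502)/7 = -0.0031110929
R = A(h/2) + (A(h/2) − A(h))/7 = 1.0157864586 − 0.0031110929 = 1.0126753657

1.012675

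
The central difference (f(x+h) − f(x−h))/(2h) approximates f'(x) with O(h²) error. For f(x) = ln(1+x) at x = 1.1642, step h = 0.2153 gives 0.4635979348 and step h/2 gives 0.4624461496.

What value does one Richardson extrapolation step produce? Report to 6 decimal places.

0.462062

Method order is 2; weight 2^2 = 4.
Numerator 4·A(h/2) − A(h) = 4·0.4624461496 − 0.4635979348 = 1.3861866636
R = 1.3861866636/3 = 0.4620622212
Correction |R − A(h/2)| = 3.839e-04; gap |A(h/2) − A(h)| = 1.152e-03.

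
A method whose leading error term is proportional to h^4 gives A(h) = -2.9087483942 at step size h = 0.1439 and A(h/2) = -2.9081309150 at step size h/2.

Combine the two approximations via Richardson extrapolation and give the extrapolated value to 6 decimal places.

-2.908090

Method order is 4; weight 2^4 = 16.
Numerator 16×A(h/2) − A(h) = 16×(-2.9081309150) − (-2.9087483942) = -43.6213462458
Denominator 16 − 1 = 15.
R = (-43.6213462458)/15 = -2.9080897497
Gap between inputs: 6.175e-04; correction applied: +0.0000411653.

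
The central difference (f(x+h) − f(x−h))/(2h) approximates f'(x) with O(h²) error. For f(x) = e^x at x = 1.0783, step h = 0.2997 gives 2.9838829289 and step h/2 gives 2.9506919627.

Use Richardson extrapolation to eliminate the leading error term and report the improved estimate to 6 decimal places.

2.939628

With r = 2 the leading error scales as h^2, so the weight is 2^2 = 4.
A(h/2) − A(h) = 2.9506919627 − 2.9838829289 = -0.0331909662
Correction (A(h/2) − A(h))/(4 − 1) = (-0.0331909662)/3 = -0.0110636554
R = A(h/2) + (A(h/2) − A(h))/3 = 2.9506919627 − 0.0110636554 = 2.9396283073
Correction |R − A(h/2)| = 1.106e-02; gap |A(h/2) − A(h)| = 3.319e-02.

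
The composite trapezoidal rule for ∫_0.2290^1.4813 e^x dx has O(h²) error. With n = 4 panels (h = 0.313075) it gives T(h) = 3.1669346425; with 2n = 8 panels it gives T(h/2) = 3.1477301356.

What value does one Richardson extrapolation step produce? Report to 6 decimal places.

3.141329

r = 2, so 2^r = 4.
4·3.1477301356 = 12.5909205424; 12.5909205424 − 3.1669346425 = 9.4239858999
R = 9.4239858999/3 = 3.1413286333
Shift from A(h/2): −0.0064015023.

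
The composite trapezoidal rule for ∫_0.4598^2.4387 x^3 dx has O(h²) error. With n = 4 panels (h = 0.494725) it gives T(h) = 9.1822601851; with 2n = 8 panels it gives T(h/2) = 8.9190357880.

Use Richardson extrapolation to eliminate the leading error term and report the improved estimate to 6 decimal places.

The method has order 2: 2^2 = 4.
4×8.9190357880 = 35.6761431520; 35.6761431520 − 9.1822601851 = 26.4938829669
R = 26.4938829669/3 = 8.8312943223
Shift from A(h/2): −0.0877414657.

8.831294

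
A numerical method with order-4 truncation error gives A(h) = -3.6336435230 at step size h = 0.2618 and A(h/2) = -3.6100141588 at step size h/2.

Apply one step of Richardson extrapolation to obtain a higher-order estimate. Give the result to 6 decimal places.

-3.608439

Method order is 4; weight 2^4 = 16.
16·(-3.6100141588) = -57.7602265408; (-57.7602265408) − (-3.6336435230) = -54.1265830178
Divide by 2^4 − 1 = 15.
Extrapolated: (-54.1265830178) / 15 = -3.6084388679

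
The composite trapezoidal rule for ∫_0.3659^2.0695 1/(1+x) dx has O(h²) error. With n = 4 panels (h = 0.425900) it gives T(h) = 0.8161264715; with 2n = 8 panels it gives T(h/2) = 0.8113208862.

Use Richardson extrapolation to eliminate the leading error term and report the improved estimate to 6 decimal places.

0.809719

With r = 2 the leading error scales as h^2, so the weight is 2^2 = 4.
2^2 × A(h/2) = 3.2452835448; minus A(h) gives 2.4291570733.
Denominator 4 − 1 = 3.
R = 2.4291570733/3 = 0.8097190244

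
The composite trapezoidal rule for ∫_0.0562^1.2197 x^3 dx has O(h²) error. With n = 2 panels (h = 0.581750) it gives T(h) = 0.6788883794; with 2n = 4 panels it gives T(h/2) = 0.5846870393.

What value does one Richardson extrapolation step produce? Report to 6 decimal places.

Error is O(h^2); halving h shrinks it by 2^2 = 4.
2^2×A(h/2) = 2.3387481572; minus A(h) gives 1.6598597778.
Divide by 2^2 − 1 = 3.
R = 1.6598597778/3 = 0.5532865926

0.553287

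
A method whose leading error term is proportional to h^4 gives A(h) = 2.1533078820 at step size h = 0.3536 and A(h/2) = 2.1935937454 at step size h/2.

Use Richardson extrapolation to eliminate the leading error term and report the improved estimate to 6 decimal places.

2.196279

The method has order 4: 2^4 = 16.
2^4*A(h/2) = 35.0974999264; minus A(h) gives 32.9441920444.
Divide by 2^4 − 1 = 15.
(16*2.1935937454 − 2.1533078820)/(16 − 1) = 2.1962794696
Shift from A(h/2): +0.0026857242.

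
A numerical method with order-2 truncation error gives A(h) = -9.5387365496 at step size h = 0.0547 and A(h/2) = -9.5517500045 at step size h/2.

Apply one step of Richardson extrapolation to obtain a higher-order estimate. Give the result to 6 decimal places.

-9.556088

Order 2 gives 2^r = 4 and 2^r − 1 = 3.
Numerator 4×A(h/2) − A(h) = 4×(-9.5517500045) − (-9.5387365496) = -28.6682634684
(-28.6682634684) ÷ 3 = -9.5560878228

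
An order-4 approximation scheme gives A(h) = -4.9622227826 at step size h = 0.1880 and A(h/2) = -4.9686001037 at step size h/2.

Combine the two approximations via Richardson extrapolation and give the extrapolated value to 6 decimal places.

r = 4: numerator weight 16, denominator 15.
Difference of the inputs: -4.9686001037 − (-4.9622227826) = -0.0063773211
Correction (A(h/2) − A(h))/(16 − 1) = (-0.0063773211)/15 = -0.0004251547
R = -4.9686001037 − 0.0004251547 = -4.9690252584
Shift from A(h/2): −0.0004251547.

-4.969025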